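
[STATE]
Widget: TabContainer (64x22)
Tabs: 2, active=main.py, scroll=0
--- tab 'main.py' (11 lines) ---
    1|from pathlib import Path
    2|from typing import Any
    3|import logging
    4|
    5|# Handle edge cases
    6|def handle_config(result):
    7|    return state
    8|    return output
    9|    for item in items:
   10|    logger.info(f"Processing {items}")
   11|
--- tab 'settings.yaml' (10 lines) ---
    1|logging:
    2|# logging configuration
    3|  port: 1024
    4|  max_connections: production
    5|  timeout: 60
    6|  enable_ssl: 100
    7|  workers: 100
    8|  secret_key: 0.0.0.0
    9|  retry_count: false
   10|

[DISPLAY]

[main.py]│ settings.yaml                                        
────────────────────────────────────────────────────────────────
from pathlib import Path                                        
from typing import Any                                          
import logging                                                  
                                                                
# Handle edge cases                                             
def handle_config(result):                                      
    return state                                                
    return output                                               
    for item in items:                                          
    logger.info(f"Processing {items}")                          
                                                                
                                                                
                                                                
                                                                
                                                                
                                                                
                                                                
                                                                
                                                                
                                                                


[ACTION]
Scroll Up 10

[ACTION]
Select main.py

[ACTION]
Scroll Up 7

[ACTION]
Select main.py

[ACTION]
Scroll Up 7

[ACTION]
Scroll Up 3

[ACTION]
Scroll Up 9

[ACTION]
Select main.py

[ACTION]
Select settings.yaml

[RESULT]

 main.py │[settings.yaml]                                       
────────────────────────────────────────────────────────────────
logging:                                                        
# logging configuration                                         
  port: 1024                                                    
  max_connections: production                                   
  timeout: 60                                                   
  enable_ssl: 100                                               
  workers: 100                                                  
  secret_key: 0.0.0.0                                           
  retry_count: false                                            
                                                                
                                                                
                                                                
                                                                
                                                                
                                                                
                                                                
                                                                
                                                                
                                                                
                                                                


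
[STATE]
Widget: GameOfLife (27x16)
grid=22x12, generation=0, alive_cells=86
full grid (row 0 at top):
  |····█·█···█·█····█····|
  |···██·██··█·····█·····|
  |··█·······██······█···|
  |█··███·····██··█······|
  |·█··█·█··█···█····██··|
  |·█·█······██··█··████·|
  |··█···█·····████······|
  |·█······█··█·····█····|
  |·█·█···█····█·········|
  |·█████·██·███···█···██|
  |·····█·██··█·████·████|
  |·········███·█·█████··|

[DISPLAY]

Gen: 0                     
····█·█···█·█····█····     
···██·██··█·····█·····     
··█·······██······█···     
█··███·····██··█······     
·█··█·█··█···█····██··     
·█·█······██··█··████·     
··█···█·····████······     
·█······█··█·····█····     
·█·█···█····█·········     
·█████·██·███···█···██     
·····█·██··█·████·████     
·········███·█·█████··     
                           
                           
                           


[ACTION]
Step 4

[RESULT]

Gen: 4                     
···███················     
·██·█···█·············     
█·█·█·█···········██··     
███·██·····███······█·     
····██····██·█···█··█·     
········█·█·█·██····█·     
······███···█······██·     
·█···██████···········     
█████···██··██·█······     
█····█·██···███·······     
·███████·█·█··········     
··██··················     
                           
                           
                           


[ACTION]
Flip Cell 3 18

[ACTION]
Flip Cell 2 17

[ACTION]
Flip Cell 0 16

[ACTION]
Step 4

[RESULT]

Gen: 8                     
······················     
█████·················     
██················██··     
█···█·············█·█·     
·█··█·····██·██···█·█·     
·█·█·····█·█·······█··     
·██······█····█····██·     
██······█··█··········     
█·█··█················     
█········█··█·········     
█·········█··█········     
·██·███····██·········     
                           
                           
                           


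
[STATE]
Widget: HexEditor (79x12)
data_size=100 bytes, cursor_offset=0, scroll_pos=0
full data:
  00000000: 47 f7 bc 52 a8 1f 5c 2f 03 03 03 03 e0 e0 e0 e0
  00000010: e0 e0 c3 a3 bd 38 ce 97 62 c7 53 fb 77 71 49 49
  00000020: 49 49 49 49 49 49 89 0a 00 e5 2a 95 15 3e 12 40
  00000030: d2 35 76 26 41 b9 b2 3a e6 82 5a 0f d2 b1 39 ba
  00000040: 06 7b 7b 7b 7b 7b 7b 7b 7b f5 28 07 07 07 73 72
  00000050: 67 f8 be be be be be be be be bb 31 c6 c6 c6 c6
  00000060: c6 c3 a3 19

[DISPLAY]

00000000  47 f7 bc 52 a8 1f 5c 2f  03 03 03 03 e0 e0 e0 e0  |G..R..\/........| 
00000010  e0 e0 c3 a3 bd 38 ce 97  62 c7 53 fb 77 71 49 49  |.....8..b.S.wqII| 
00000020  49 49 49 49 49 49 89 0a  00 e5 2a 95 15 3e 12 40  |IIIIII....*..>.@| 
00000030  d2 35 76 26 41 b9 b2 3a  e6 82 5a 0f d2 b1 39 ba  |.5v&A..:..Z...9.| 
00000040  06 7b 7b 7b 7b 7b 7b 7b  7b f5 28 07 07 07 73 72  |.{{{{{{{{.(...sr| 
00000050  67 f8 be be be be be be  be be bb 31 c6 c6 c6 c6  |g..........1....| 
00000060  c6 c3 a3 19                                       |....            | 
                                                                               
                                                                               
                                                                               
                                                                               
                                                                               


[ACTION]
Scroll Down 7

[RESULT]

00000060  c6 c3 a3 19                                       |....            | 
                                                                               
                                                                               
                                                                               
                                                                               
                                                                               
                                                                               
                                                                               
                                                                               
                                                                               
                                                                               
                                                                               


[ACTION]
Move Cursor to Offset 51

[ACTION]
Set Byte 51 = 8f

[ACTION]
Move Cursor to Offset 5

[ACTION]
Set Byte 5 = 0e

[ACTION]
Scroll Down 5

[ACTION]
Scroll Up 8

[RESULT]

00000000  47 f7 bc 52 a8 0E 5c 2f  03 03 03 03 e0 e0 e0 e0  |G..R..\/........| 
00000010  e0 e0 c3 a3 bd 38 ce 97  62 c7 53 fb 77 71 49 49  |.....8..b.S.wqII| 
00000020  49 49 49 49 49 49 89 0a  00 e5 2a 95 15 3e 12 40  |IIIIII....*..>.@| 
00000030  d2 35 76 8f 41 b9 b2 3a  e6 82 5a 0f d2 b1 39 ba  |.5v.A..:..Z...9.| 
00000040  06 7b 7b 7b 7b 7b 7b 7b  7b f5 28 07 07 07 73 72  |.{{{{{{{{.(...sr| 
00000050  67 f8 be be be be be be  be be bb 31 c6 c6 c6 c6  |g..........1....| 
00000060  c6 c3 a3 19                                       |....            | 
                                                                               
                                                                               
                                                                               
                                                                               
                                                                               


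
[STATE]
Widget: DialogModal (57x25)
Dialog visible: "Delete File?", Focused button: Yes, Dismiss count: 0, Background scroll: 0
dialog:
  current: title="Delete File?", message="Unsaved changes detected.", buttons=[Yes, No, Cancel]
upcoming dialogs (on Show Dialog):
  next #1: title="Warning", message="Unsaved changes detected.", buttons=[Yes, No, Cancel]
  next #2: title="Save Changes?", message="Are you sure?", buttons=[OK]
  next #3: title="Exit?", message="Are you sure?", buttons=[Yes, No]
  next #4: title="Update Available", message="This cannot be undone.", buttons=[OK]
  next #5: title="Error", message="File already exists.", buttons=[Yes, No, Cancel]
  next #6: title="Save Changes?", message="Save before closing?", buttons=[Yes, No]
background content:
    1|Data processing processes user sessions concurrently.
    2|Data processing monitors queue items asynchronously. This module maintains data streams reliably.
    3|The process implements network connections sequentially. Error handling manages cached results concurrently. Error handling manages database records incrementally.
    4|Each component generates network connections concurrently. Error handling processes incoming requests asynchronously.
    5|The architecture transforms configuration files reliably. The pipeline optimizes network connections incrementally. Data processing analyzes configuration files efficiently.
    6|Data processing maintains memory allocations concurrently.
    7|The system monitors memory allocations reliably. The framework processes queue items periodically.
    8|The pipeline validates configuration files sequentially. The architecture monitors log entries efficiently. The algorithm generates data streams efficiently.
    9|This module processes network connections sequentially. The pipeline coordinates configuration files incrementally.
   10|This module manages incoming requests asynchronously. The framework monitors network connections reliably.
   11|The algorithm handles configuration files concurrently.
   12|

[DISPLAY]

Data processing processes user sessions concurrently.    
Data processing monitors queue items asynchronously. This
The process implements network connections sequentially. 
Each component generates network connections concurrently
The architecture transforms configuration files reliably.
Data processing maintains memory allocations concurrently
The system monitors memory allocations reliably. The fram
The pipeline validates configuration files sequentially. 
This module processes network connections sequentially. T
This module manages incoming requests asynchronously. The
The algorithm ┌───────────────────────────┐oncurrently.  
              │        Delete File?       │              
              │ Unsaved changes detected. │              
              │    [Yes]  No   Cancel     │              
              └───────────────────────────┘              
                                                         
                                                         
                                                         
                                                         
                                                         
                                                         
                                                         
                                                         
                                                         
                                                         


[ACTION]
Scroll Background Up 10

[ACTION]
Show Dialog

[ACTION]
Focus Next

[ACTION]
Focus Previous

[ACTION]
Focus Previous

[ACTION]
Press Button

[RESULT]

Data processing processes user sessions concurrently.    
Data processing monitors queue items asynchronously. This
The process implements network connections sequentially. 
Each component generates network connections concurrently
The architecture transforms configuration files reliably.
Data processing maintains memory allocations concurrently
The system monitors memory allocations reliably. The fram
The pipeline validates configuration files sequentially. 
This module processes network connections sequentially. T
This module manages incoming requests asynchronously. The
The algorithm handles configuration files concurrently.  
                                                         
                                                         
                                                         
                                                         
                                                         
                                                         
                                                         
                                                         
                                                         
                                                         
                                                         
                                                         
                                                         
                                                         


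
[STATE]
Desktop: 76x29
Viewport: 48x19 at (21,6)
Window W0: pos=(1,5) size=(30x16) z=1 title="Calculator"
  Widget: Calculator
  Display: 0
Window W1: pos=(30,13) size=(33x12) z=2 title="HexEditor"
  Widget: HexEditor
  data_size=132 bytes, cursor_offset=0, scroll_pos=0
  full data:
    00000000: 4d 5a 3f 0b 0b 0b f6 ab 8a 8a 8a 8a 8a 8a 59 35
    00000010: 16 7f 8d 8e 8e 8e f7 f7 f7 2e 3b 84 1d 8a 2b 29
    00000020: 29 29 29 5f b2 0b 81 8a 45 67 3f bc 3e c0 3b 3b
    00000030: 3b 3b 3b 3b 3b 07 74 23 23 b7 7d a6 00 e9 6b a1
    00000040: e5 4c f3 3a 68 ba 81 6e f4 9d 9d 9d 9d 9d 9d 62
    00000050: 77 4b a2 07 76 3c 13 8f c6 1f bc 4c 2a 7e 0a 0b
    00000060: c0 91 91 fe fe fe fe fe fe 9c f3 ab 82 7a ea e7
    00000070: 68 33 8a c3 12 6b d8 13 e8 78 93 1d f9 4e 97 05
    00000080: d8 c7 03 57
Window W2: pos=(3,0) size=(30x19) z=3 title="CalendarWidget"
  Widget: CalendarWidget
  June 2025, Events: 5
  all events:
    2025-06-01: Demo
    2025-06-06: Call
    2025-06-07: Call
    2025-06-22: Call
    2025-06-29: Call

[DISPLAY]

7*  8      ┃                                    
 15        ┃                                    
 22*       ┃                                    
 29*       ┃                                    
           ┃                                    
           ┃                                    
           ┃                                    
           ┃━━━━━━━━━━━━━━━━━━━━━━━━━━━━━┓      
           ┃exEditor                     ┃      
           ┃─────────────────────────────┨      
           ┃000000  4D 5a 3f 0b 0b 0b f6 ┃      
           ┃000010  16 7f 8d 8e 8e 8e f7 ┃      
━━━━━━━━━━━┛000020  29 29 29 5f b2 0b 81 ┃      
         ┃00000030  3b 3b 3b 3b 3b 07 74 ┃      
━━━━━━━━━┃00000040  e5 4c f3 3a 68 ba 81 ┃      
         ┃00000050  77 4b a2 07 76 3c 13 ┃      
         ┃00000060  c0 91 91 fe fe fe fe ┃      
         ┃00000070  68 33 8a c3 12 6b d8 ┃      
         ┗━━━━━━━━━━━━━━━━━━━━━━━━━━━━━━━┛      


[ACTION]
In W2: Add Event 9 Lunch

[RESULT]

7*  8      ┃                                    
4 15       ┃                                    
 22*       ┃                                    
 29*       ┃                                    
           ┃                                    
           ┃                                    
           ┃                                    
           ┃━━━━━━━━━━━━━━━━━━━━━━━━━━━━━┓      
           ┃exEditor                     ┃      
           ┃─────────────────────────────┨      
           ┃000000  4D 5a 3f 0b 0b 0b f6 ┃      
           ┃000010  16 7f 8d 8e 8e 8e f7 ┃      
━━━━━━━━━━━┛000020  29 29 29 5f b2 0b 81 ┃      
         ┃00000030  3b 3b 3b 3b 3b 07 74 ┃      
━━━━━━━━━┃00000040  e5 4c f3 3a 68 ba 81 ┃      
         ┃00000050  77 4b a2 07 76 3c 13 ┃      
         ┃00000060  c0 91 91 fe fe fe fe ┃      
         ┃00000070  68 33 8a c3 12 6b d8 ┃      
         ┗━━━━━━━━━━━━━━━━━━━━━━━━━━━━━━━┛      


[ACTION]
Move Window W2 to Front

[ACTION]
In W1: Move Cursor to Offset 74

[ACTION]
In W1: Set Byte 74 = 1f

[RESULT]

7*  8      ┃                                    
4 15       ┃                                    
 22*       ┃                                    
 29*       ┃                                    
           ┃                                    
           ┃                                    
           ┃                                    
           ┃━━━━━━━━━━━━━━━━━━━━━━━━━━━━━┓      
           ┃exEditor                     ┃      
           ┃─────────────────────────────┨      
           ┃000000  4d 5a 3f 0b 0b 0b f6 ┃      
           ┃000010  16 7f 8d 8e 8e 8e f7 ┃      
━━━━━━━━━━━┛000020  29 29 29 5f b2 0b 81 ┃      
         ┃00000030  3b 3b 3b 3b 3b 07 74 ┃      
━━━━━━━━━┃00000040  e5 4c f3 3a 68 ba 81 ┃      
         ┃00000050  77 4b a2 07 76 3c 13 ┃      
         ┃00000060  c0 91 91 fe fe fe fe ┃      
         ┃00000070  68 33 8a c3 12 6b d8 ┃      
         ┗━━━━━━━━━━━━━━━━━━━━━━━━━━━━━━━┛      


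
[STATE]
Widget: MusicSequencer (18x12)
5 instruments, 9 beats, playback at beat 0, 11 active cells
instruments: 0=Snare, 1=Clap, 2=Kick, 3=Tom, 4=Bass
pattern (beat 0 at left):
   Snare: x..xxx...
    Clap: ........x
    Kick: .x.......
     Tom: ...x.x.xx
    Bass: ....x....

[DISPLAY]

      ▼12345678   
 Snare█··███···   
  Clap········█   
  Kick·█·······   
   Tom···█·█·██   
  Bass····█····   
                  
                  
                  
                  
                  
                  


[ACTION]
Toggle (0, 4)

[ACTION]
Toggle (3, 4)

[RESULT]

      ▼12345678   
 Snare█··█·█···   
  Clap········█   
  Kick·█·······   
   Tom···███·██   
  Bass····█····   
                  
                  
                  
                  
                  
                  


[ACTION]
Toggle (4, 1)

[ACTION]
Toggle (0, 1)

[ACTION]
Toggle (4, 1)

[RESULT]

      ▼12345678   
 Snare██·█·█···   
  Clap········█   
  Kick·█·······   
   Tom···███·██   
  Bass····█····   
                  
                  
                  
                  
                  
                  


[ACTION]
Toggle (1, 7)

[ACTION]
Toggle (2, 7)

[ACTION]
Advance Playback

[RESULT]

      0▼2345678   
 Snare██·█·█···   
  Clap·······██   
  Kick·█·····█·   
   Tom···███·██   
  Bass····█····   
                  
                  
                  
                  
                  
                  


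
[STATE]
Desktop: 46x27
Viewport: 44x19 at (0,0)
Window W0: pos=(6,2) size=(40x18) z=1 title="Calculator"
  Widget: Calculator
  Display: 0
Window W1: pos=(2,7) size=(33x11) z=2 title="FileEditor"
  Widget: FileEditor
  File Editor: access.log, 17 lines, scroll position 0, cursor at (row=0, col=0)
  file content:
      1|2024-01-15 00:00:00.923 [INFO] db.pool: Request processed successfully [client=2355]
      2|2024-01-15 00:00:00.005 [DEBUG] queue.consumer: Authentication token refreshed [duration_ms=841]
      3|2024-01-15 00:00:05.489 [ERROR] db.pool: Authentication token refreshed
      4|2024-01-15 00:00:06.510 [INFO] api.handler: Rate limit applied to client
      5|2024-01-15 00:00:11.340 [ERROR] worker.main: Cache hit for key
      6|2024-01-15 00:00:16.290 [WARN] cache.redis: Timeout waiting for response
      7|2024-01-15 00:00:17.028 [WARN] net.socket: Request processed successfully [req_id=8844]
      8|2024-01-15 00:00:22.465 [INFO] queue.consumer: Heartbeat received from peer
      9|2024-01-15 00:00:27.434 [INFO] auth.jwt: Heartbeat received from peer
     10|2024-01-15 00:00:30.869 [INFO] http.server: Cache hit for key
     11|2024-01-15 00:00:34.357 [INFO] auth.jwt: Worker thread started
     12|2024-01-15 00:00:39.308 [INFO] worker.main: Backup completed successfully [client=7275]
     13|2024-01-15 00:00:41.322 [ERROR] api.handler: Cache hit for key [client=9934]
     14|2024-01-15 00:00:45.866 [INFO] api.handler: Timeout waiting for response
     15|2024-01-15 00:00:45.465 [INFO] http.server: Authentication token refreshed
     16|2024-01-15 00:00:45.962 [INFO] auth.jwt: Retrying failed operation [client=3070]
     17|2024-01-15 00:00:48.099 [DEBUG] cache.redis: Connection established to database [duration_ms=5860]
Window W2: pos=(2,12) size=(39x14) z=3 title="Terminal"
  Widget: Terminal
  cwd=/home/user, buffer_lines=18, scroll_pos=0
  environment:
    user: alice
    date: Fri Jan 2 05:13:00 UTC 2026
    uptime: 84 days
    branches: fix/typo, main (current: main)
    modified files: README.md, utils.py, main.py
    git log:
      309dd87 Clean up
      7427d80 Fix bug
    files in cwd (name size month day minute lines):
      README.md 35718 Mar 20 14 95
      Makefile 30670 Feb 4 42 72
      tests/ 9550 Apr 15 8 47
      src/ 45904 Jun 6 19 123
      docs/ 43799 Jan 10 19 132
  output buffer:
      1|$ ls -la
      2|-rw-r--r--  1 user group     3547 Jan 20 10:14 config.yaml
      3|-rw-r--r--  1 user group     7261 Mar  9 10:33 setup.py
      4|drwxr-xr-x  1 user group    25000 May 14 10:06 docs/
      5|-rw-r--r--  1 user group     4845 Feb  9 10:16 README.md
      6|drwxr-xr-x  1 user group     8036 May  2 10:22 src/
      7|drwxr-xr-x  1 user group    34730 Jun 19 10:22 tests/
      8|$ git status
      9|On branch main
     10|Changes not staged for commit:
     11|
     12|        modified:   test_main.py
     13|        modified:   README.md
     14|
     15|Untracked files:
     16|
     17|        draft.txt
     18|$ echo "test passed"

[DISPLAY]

                                            
                                            
      ┏━━━━━━━━━━━━━━━━━━━━━━━━━━━━━━━━━━━━━
      ┃ Calculator                          
      ┠─────────────────────────────────────
      ┃                                     
      ┃┌───┬───┬───┬───┐                    
  ┏━━━━━━━━━━━━━━━━━━━━━━━━━━━━━━━┓         
  ┃ FileEditor                    ┃         
  ┠───────────────────────────────┨         
  ┃█024-01-15 00:00:00.923 [INFO]▲┃         
  ┃2024-01-15 00:00:00.005 [DEBUG█┃         
  ┏━━━━━━━━━━━━━━━━━━━━━━━━━━━━━━━━━━━━━┓   
  ┃ Terminal                            ┃   
  ┠─────────────────────────────────────┨   
  ┃$ ls -la                             ┃   
  ┃-rw-r--r--  1 user group     3547 Jan┃   
  ┃-rw-r--r--  1 user group     7261 Mar┃   
  ┃drwxr-xr-x  1 user group    25000 May┃   


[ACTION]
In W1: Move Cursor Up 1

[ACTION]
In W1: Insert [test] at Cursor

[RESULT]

                                            
                                            
      ┏━━━━━━━━━━━━━━━━━━━━━━━━━━━━━━━━━━━━━
      ┃ Calculator                          
      ┠─────────────────────────────────────
      ┃                                     
      ┃┌───┬───┬───┬───┐                    
  ┏━━━━━━━━━━━━━━━━━━━━━━━━━━━━━━━┓         
  ┃ FileEditor                    ┃         
  ┠───────────────────────────────┨         
  ┃test█024-01-15 00:00:00.923 [I▲┃         
  ┃2024-01-15 00:00:00.005 [DEBUG█┃         
  ┏━━━━━━━━━━━━━━━━━━━━━━━━━━━━━━━━━━━━━┓   
  ┃ Terminal                            ┃   
  ┠─────────────────────────────────────┨   
  ┃$ ls -la                             ┃   
  ┃-rw-r--r--  1 user group     3547 Jan┃   
  ┃-rw-r--r--  1 user group     7261 Mar┃   
  ┃drwxr-xr-x  1 user group    25000 May┃   


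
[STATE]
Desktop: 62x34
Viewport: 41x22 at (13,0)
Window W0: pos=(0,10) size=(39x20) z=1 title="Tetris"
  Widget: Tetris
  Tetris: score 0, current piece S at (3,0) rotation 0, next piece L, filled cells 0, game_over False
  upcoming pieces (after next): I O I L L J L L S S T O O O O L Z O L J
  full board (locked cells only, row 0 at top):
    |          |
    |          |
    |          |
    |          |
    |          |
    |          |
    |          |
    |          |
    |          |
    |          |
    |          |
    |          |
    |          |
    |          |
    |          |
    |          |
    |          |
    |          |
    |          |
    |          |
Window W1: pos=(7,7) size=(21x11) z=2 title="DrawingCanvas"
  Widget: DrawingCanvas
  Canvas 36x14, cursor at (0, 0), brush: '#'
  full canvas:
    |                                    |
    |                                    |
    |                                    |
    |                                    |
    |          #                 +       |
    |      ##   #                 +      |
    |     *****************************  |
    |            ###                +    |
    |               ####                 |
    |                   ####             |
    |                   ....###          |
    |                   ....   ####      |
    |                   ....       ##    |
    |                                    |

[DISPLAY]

                                         
                                         
                                         
                                         
                                         
                                         
                                         
━━━━━━━━━━━━━━┓                          
ingCanvas     ┃                          
──────────────┨                          
              ┃━━━━━━━━━━┓               
              ┃          ┃               
              ┃──────────┨               
              ┃          ┃               
     #        ┃          ┃               
 ##   #       ┃          ┃               
**************┃          ┃               
━━━━━━━━━━━━━━┛          ┃               
                         ┃               
core:                    ┃               
                         ┃               
                         ┃               


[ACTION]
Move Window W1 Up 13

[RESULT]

━━━━━━━━━━━━━━┓                          
ingCanvas     ┃                          
──────────────┨                          
              ┃                          
              ┃                          
              ┃                          
              ┃                          
     #        ┃                          
 ##   #       ┃                          
**************┃                          
━━━━━━━━━━━━━━┛━━━━━━━━━━┓               
                         ┃               
─────────────────────────┨               
ext:                     ┃               
 ▒                       ┃               
▒▒                       ┃               
                         ┃               
                         ┃               
                         ┃               
core:                    ┃               
                         ┃               
                         ┃               


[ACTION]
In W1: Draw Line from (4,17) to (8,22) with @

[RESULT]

━━━━━━━━━━━━━━┓                          
ingCanvas     ┃                          
──────────────┨                          
              ┃                          
              ┃                          
              ┃                          
              ┃                          
     #      @ ┃                          
 ##   #      @┃                          
**************┃                          
━━━━━━━━━━━━━━┛━━━━━━━━━━┓               
                         ┃               
─────────────────────────┨               
ext:                     ┃               
 ▒                       ┃               
▒▒                       ┃               
                         ┃               
                         ┃               
                         ┃               
core:                    ┃               
                         ┃               
                         ┃               


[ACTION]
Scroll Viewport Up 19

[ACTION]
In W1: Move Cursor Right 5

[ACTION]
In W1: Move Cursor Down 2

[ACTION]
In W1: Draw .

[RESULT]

━━━━━━━━━━━━━━┓                          
ingCanvas     ┃                          
──────────────┨                          
              ┃                          
              ┃                          
.             ┃                          
              ┃                          
     #      @ ┃                          
 ##   #      @┃                          
**************┃                          
━━━━━━━━━━━━━━┛━━━━━━━━━━┓               
                         ┃               
─────────────────────────┨               
ext:                     ┃               
 ▒                       ┃               
▒▒                       ┃               
                         ┃               
                         ┃               
                         ┃               
core:                    ┃               
                         ┃               
                         ┃               


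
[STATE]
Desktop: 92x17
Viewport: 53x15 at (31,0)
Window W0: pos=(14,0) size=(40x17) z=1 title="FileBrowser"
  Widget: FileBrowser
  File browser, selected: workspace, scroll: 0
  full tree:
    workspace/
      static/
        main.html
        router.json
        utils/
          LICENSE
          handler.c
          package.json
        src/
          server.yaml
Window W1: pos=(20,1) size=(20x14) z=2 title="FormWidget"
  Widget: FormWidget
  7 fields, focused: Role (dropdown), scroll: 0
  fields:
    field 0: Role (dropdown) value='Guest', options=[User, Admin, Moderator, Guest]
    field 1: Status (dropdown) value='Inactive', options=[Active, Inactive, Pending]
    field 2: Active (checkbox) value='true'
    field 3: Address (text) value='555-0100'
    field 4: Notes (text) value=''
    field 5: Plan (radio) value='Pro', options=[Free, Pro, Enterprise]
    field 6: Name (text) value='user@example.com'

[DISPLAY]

━━━━━━━━━━━━━━━━━━━━━━┓                              
━━━━━━━━┓             ┃                              
t       ┃─────────────┨                              
────────┨             ┃                              
    [G▼]┃             ┃                              
    [I▼]┃             ┃                              
    [x] ┃             ┃                              
    [55]┃             ┃                              
    [  ]┃             ┃                              
    ( ) ┃             ┃                              
    [us]┃             ┃                              
        ┃             ┃                              
        ┃             ┃                              
        ┃             ┃                              
━━━━━━━━┛             ┃                              


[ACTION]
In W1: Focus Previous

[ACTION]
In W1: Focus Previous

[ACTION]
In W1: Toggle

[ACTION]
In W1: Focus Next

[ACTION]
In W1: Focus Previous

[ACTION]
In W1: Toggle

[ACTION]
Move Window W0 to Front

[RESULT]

━━━━━━━━━━━━━━━━━━━━━━┓                              
                      ┃                              
──────────────────────┨                              
                      ┃                              
                      ┃                              
                      ┃                              
                      ┃                              
                      ┃                              
                      ┃                              
                      ┃                              
                      ┃                              
                      ┃                              
                      ┃                              
                      ┃                              
                      ┃                              


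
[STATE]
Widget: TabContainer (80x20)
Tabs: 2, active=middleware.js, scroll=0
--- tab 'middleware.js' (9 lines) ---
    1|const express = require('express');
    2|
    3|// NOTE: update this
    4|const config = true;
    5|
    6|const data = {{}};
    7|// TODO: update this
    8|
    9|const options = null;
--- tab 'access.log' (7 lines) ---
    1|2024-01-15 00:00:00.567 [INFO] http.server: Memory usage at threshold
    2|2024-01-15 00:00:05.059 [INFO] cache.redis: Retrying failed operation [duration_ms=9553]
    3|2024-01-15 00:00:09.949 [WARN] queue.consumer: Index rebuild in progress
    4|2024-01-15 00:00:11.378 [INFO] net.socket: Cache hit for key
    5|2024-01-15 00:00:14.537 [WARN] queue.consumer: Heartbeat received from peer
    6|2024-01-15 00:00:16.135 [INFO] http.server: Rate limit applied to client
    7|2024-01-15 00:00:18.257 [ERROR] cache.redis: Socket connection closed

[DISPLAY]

[middleware.js]│ access.log                                                     
────────────────────────────────────────────────────────────────────────────────
const express = require('express');                                             
                                                                                
// NOTE: update this                                                            
const config = true;                                                            
                                                                                
const data = {{}};                                                              
// TODO: update this                                                            
                                                                                
const options = null;                                                           
                                                                                
                                                                                
                                                                                
                                                                                
                                                                                
                                                                                
                                                                                
                                                                                
                                                                                


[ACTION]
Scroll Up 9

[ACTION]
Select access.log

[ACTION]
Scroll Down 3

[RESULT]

 middleware.js │[access.log]                                                    
────────────────────────────────────────────────────────────────────────────────
2024-01-15 00:00:11.378 [INFO] net.socket: Cache hit for key                    
2024-01-15 00:00:14.537 [WARN] queue.consumer: Heartbeat received from peer     
2024-01-15 00:00:16.135 [INFO] http.server: Rate limit applied to client        
2024-01-15 00:00:18.257 [ERROR] cache.redis: Socket connection closed           
                                                                                
                                                                                
                                                                                
                                                                                
                                                                                
                                                                                
                                                                                
                                                                                
                                                                                
                                                                                
                                                                                
                                                                                
                                                                                
                                                                                


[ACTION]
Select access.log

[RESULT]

 middleware.js │[access.log]                                                    
────────────────────────────────────────────────────────────────────────────────
2024-01-15 00:00:00.567 [INFO] http.server: Memory usage at threshold           
2024-01-15 00:00:05.059 [INFO] cache.redis: Retrying failed operation [duration_
2024-01-15 00:00:09.949 [WARN] queue.consumer: Index rebuild in progress        
2024-01-15 00:00:11.378 [INFO] net.socket: Cache hit for key                    
2024-01-15 00:00:14.537 [WARN] queue.consumer: Heartbeat received from peer     
2024-01-15 00:00:16.135 [INFO] http.server: Rate limit applied to client        
2024-01-15 00:00:18.257 [ERROR] cache.redis: Socket connection closed           
                                                                                
                                                                                
                                                                                
                                                                                
                                                                                
                                                                                
                                                                                
                                                                                
                                                                                
                                                                                
                                                                                
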